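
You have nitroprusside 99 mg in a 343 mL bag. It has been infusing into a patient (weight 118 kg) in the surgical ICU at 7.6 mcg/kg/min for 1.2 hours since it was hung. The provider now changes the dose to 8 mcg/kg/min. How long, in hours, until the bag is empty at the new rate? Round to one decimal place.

Initial rate:
Dose = 7.6 mcg/kg/min × 118 kg = 896.8 mcg/min
896.8 mcg/min × 60 min/hr = 53808 mcg/hr
Concentration = 99 mg ÷ 343 mL = 0.2886297 mg/mL = 288.6297 mcg/mL
Rate = 53808 mcg/hr ÷ 288.6297 mcg/mL = 186.4257 mL/hr
Volume infused so far = 186.4257 mL/hr × 1.2 hr = 223.7108 mL
Volume remaining = 343 − 223.7108 = 119.2892 mL
New rate:
Dose = 8 mcg/kg/min × 118 kg = 944 mcg/min
944 mcg/min × 60 min/hr = 56640 mcg/hr
Rate = 56640 mcg/hr ÷ 288.6297 mcg/mL = 196.2376 mL/hr
Time remaining = 119.2892 mL ÷ 196.2376 mL/hr = 0.6078814 hr

0.6 hours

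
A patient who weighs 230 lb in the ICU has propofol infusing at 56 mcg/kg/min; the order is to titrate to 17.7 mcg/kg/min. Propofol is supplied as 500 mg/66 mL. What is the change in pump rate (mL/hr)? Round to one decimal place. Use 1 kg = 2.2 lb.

31.7 mL/hr

At the current dose:
Weight = 230 lb ÷ 2.2 lb/kg = 104.5455 kg
Dose = 56 mcg/kg/min × 104.5455 kg = 5854.545 mcg/min
5854.545 mcg/min × 60 min/hr = 351272.7 mcg/hr
Concentration = 500 mg ÷ 66 mL = 7.575758 mg/mL = 7575.758 mcg/mL
Rate = 351272.7 mcg/hr ÷ 7575.758 mcg/mL = 46.368 mL/hr
At the new dose:
Dose = 17.7 mcg/kg/min × 104.5455 kg = 1850.455 mcg/min
1850.455 mcg/min × 60 min/hr = 111027.3 mcg/hr
Rate = 111027.3 mcg/hr ÷ 7575.758 mcg/mL = 14.6556 mL/hr
Change = 14.6556 − 46.368 = -31.7124 mL/hr → 31.7124 mL/hr decrease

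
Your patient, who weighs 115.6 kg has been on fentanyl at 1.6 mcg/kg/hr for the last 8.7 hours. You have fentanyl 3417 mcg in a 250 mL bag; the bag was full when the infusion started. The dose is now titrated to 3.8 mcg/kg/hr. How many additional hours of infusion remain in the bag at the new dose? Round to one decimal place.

4.1 hours

Initial rate:
Dose = 1.6 mcg/kg/hr × 115.6 kg = 184.96 mcg/hr
Concentration = 3417 mcg ÷ 250 mL = 13.668 mcg/mL
Rate = 184.96 mcg/hr ÷ 13.668 mcg/mL = 13.53234 mL/hr
Volume infused so far = 13.53234 mL/hr × 8.7 hr = 117.7313 mL
Volume remaining = 250 − 117.7313 = 132.2687 mL
New rate:
Dose = 3.8 mcg/kg/hr × 115.6 kg = 439.28 mcg/hr
Rate = 439.28 mcg/hr ÷ 13.668 mcg/mL = 32.1393 mL/hr
Time remaining = 132.2687 mL ÷ 32.1393 mL/hr = 4.11548 hr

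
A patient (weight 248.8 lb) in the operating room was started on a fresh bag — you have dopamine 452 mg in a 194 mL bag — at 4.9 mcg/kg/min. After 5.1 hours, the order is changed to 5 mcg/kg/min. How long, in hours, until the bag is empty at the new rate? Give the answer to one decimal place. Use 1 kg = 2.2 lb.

8.3 hours

Initial rate:
Weight = 248.8 lb ÷ 2.2 lb/kg = 113.0909 kg
Dose = 4.9 mcg/kg/min × 113.0909 kg = 554.1455 mcg/min
554.1455 mcg/min × 60 min/hr = 33248.73 mcg/hr
Concentration = 452 mg ÷ 194 mL = 2.329897 mg/mL = 2329.897 mcg/mL
Rate = 33248.73 mcg/hr ÷ 2329.897 mcg/mL = 14.27047 mL/hr
Volume infused so far = 14.27047 mL/hr × 5.1 hr = 72.7794 mL
Volume remaining = 194 − 72.7794 = 121.2206 mL
New rate:
Dose = 5 mcg/kg/min × 113.0909 kg = 565.4545 mcg/min
565.4545 mcg/min × 60 min/hr = 33927.27 mcg/hr
Rate = 33927.27 mcg/hr ÷ 2329.897 mcg/mL = 14.56171 mL/hr
Time remaining = 121.2206 mL ÷ 14.56171 mL/hr = 8.324615 hr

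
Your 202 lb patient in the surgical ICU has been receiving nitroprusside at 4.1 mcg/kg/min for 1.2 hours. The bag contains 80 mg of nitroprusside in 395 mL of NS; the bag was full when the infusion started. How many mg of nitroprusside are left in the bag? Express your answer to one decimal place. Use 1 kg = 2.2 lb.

52.9 mg

Weight = 202 lb ÷ 2.2 lb/kg = 91.81818 kg
Dose = 4.1 mcg/kg/min × 91.81818 kg = 376.4545 mcg/min
376.4545 mcg/min × 60 min/hr = 22587.27 mcg/hr
Concentration = 80 mg ÷ 395 mL = 0.2025316 mg/mL = 202.5316 mcg/mL
Rate = 22587.27 mcg/hr ÷ 202.5316 mcg/mL = 111.5247 mL/hr
Volume infused = 111.5247 mL/hr × 1.2 hr = 133.8296 mL
Volume remaining = 395 − 133.8296 = 261.1704 mL
Drug remaining = 261.1704 mL × 202.5316 mcg/mL = 52895.27 mcg = 52.89527 mg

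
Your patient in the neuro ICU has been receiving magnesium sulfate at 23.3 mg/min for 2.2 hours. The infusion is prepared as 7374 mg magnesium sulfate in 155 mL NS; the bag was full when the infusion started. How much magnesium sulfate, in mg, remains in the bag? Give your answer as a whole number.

4298 mg

23.3 mg/min × 60 min/hr = 1398 mg/hr
Concentration = 7374 mg ÷ 155 mL = 47.57419 mg/mL
Rate = 1398 mg/hr ÷ 47.57419 mg/mL = 29.38568 mL/hr
Volume infused = 29.38568 mL/hr × 2.2 hr = 64.64849 mL
Volume remaining = 155 − 64.64849 = 90.35151 mL
Drug remaining = 90.35151 mL × 47.57419 mg/mL = 4298.4 mg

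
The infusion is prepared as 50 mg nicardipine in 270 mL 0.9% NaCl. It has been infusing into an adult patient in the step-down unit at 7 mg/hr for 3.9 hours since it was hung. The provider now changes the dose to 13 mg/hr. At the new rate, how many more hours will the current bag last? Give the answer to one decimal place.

Initial rate:
Concentration = 50 mg ÷ 270 mL = 0.1851852 mg/mL
Rate = 7 mg/hr ÷ 0.1851852 mg/mL = 37.8 mL/hr
Volume infused so far = 37.8 mL/hr × 3.9 hr = 147.42 mL
Volume remaining = 270 − 147.42 = 122.58 mL
New rate:
Rate = 13 mg/hr ÷ 0.1851852 mg/mL = 70.2 mL/hr
Time remaining = 122.58 mL ÷ 70.2 mL/hr = 1.746154 hr

1.7 hours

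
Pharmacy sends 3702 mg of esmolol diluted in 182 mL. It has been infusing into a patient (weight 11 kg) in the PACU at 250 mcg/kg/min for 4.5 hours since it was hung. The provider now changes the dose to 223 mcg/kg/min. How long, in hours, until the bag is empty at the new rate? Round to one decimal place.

20.1 hours

Initial rate:
Dose = 250 mcg/kg/min × 11 kg = 2750 mcg/min
2750 mcg/min × 60 min/hr = 165000 mcg/hr
Concentration = 3702 mg ÷ 182 mL = 20.34066 mg/mL = 20340.66 mcg/mL
Rate = 165000 mcg/hr ÷ 20340.66 mcg/mL = 8.111831 mL/hr
Volume infused so far = 8.111831 mL/hr × 4.5 hr = 36.50324 mL
Volume remaining = 182 − 36.50324 = 145.4968 mL
New rate:
Dose = 223 mcg/kg/min × 11 kg = 2453 mcg/min
2453 mcg/min × 60 min/hr = 147180 mcg/hr
Rate = 147180 mcg/hr ÷ 20340.66 mcg/mL = 7.235754 mL/hr
Time remaining = 145.4968 mL ÷ 7.235754 mL/hr = 20.10803 hr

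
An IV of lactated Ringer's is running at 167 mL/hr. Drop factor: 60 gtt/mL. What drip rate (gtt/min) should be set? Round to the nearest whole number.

167 mL/hr ÷ 60 min/hr = 2.783333 mL/min
2.783333 mL/min × 60 gtt/mL = 167 gtt/min

167 gtt/min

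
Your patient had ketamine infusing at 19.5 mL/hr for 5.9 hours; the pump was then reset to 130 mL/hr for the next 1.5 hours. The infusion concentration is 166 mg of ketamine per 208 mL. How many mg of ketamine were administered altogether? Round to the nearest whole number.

247 mg

Concentration = 166 mg ÷ 208 mL = 0.7980769 mg/mL
Stage 1: 19.5 mL/hr × 5.9 hr = 115.05 mL → 115.05 mL × 0.7980769 mg/mL = 91.81875 mg
Stage 2: 130 mL/hr × 1.5 hr = 195 mL → 195 mL × 0.7980769 mg/mL = 155.625 mg
Total = 91.81875 + 155.625 = 247.4438 mg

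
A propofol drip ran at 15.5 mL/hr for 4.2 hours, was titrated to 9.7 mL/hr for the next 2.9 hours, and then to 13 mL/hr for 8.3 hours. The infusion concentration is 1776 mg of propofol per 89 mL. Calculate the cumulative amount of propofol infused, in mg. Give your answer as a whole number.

4014 mg

Concentration = 1776 mg ÷ 89 mL = 19.95506 mg/mL
Stage 1: 15.5 mL/hr × 4.2 hr = 65.1 mL → 65.1 mL × 19.95506 mg/mL = 1299.074 mg
Stage 2: 9.7 mL/hr × 2.9 hr = 28.13 mL → 28.13 mL × 19.95506 mg/mL = 561.3357 mg
Stage 3: 13 mL/hr × 8.3 hr = 107.9 mL → 107.9 mL × 19.95506 mg/mL = 2153.151 mg
Total = 1299.074 + 561.3357 + 2153.151 = 4013.56 mg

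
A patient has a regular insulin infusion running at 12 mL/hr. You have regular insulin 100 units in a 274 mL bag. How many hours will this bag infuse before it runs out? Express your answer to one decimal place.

Duration = 274 mL ÷ 12 mL/hr = 22.83333 hr

22.8 hours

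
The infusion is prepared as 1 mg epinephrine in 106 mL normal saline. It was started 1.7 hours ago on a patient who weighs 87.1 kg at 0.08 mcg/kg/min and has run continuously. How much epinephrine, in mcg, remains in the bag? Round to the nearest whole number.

Dose = 0.08 mcg/kg/min × 87.1 kg = 6.968 mcg/min
6.968 mcg/min × 60 min/hr = 418.08 mcg/hr
Concentration = 1 mg ÷ 106 mL = 0.009433962 mg/mL = 9.433962 mcg/mL
Rate = 418.08 mcg/hr ÷ 9.433962 mcg/mL = 44.31648 mL/hr
Volume infused = 44.31648 mL/hr × 1.7 hr = 75.33802 mL
Volume remaining = 106 − 75.33802 = 30.66198 mL
Drug remaining = 30.66198 mL × 9.433962 mcg/mL = 289.264 mcg

289 mcg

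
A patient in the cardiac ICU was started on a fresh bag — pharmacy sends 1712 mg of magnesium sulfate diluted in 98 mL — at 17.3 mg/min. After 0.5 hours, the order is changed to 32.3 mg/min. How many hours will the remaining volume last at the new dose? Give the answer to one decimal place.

Initial rate:
17.3 mg/min × 60 min/hr = 1038 mg/hr
Concentration = 1712 mg ÷ 98 mL = 17.46939 mg/mL
Rate = 1038 mg/hr ÷ 17.46939 mg/mL = 59.41822 mL/hr
Volume infused so far = 59.41822 mL/hr × 0.5 hr = 29.70911 mL
Volume remaining = 98 − 29.70911 = 68.29089 mL
New rate:
32.3 mg/min × 60 min/hr = 1938 mg/hr
Rate = 1938 mg/hr ÷ 17.46939 mg/mL = 110.9369 mL/hr
Time remaining = 68.29089 mL ÷ 110.9369 mL/hr = 0.6155831 hr

0.6 hours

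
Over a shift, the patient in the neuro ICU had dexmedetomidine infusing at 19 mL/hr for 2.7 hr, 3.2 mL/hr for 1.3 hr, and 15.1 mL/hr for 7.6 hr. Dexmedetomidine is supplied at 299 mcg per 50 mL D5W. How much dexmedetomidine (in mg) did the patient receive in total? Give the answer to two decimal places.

1.02 mg

Concentration = 299 mcg ÷ 50 mL = 5.98 mcg/mL
Stage 1: 19 mL/hr × 2.7 hr = 51.3 mL → 51.3 mL × 5.98 mcg/mL = 306.774 mcg
Stage 2: 3.2 mL/hr × 1.3 hr = 4.16 mL → 4.16 mL × 5.98 mcg/mL = 24.8768 mcg
Stage 3: 15.1 mL/hr × 7.6 hr = 114.76 mL → 114.76 mL × 5.98 mcg/mL = 686.2648 mcg
Total = 306.774 + 24.8768 + 686.2648 = 1017.916 mcg = 1.017916 mg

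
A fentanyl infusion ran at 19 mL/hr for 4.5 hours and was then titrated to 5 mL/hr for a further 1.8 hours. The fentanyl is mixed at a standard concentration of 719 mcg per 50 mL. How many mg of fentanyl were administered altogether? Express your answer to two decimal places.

1.36 mg

Concentration = 719 mcg ÷ 50 mL = 14.38 mcg/mL
Stage 1: 19 mL/hr × 4.5 hr = 85.5 mL → 85.5 mL × 14.38 mcg/mL = 1229.49 mcg
Stage 2: 5 mL/hr × 1.8 hr = 9 mL → 9 mL × 14.38 mcg/mL = 129.42 mcg
Total = 1229.49 + 129.42 = 1358.91 mcg = 1.35891 mg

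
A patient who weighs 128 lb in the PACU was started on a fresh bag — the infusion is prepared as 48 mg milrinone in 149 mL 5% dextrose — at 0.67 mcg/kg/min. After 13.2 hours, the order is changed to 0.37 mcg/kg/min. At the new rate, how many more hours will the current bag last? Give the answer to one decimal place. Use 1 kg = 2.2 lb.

Initial rate:
Weight = 128 lb ÷ 2.2 lb/kg = 58.18182 kg
Dose = 0.67 mcg/kg/min × 58.18182 kg = 38.98182 mcg/min
38.98182 mcg/min × 60 min/hr = 2338.909 mcg/hr
Concentration = 48 mg ÷ 149 mL = 0.3221477 mg/mL = 322.1477 mcg/mL
Rate = 2338.909 mcg/hr ÷ 322.1477 mcg/mL = 7.260364 mL/hr
Volume infused so far = 7.260364 mL/hr × 13.2 hr = 95.8368 mL
Volume remaining = 149 − 95.8368 = 53.1632 mL
New rate:
Dose = 0.37 mcg/kg/min × 58.18182 kg = 21.52727 mcg/min
21.52727 mcg/min × 60 min/hr = 1291.636 mcg/hr
Rate = 1291.636 mcg/hr ÷ 322.1477 mcg/mL = 4.009455 mL/hr
Time remaining = 53.1632 mL ÷ 4.009455 mL/hr = 13.25946 hr

13.3 hours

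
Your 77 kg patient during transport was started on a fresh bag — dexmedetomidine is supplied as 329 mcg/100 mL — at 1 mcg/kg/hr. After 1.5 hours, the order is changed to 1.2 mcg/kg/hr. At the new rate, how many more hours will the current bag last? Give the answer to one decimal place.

Initial rate:
Dose = 1 mcg/kg/hr × 77 kg = 77 mcg/hr
Concentration = 329 mcg ÷ 100 mL = 3.29 mcg/mL
Rate = 77 mcg/hr ÷ 3.29 mcg/mL = 23.40426 mL/hr
Volume infused so far = 23.40426 mL/hr × 1.5 hr = 35.10638 mL
Volume remaining = 100 − 35.10638 = 64.89362 mL
New rate:
Dose = 1.2 mcg/kg/hr × 77 kg = 92.4 mcg/hr
Rate = 92.4 mcg/hr ÷ 3.29 mcg/mL = 28.08511 mL/hr
Time remaining = 64.89362 mL ÷ 28.08511 mL/hr = 2.310606 hr

2.3 hours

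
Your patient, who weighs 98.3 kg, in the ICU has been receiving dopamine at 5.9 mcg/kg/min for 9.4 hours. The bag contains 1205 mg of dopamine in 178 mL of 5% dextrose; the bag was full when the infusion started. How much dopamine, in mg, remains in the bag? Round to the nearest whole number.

878 mg

Dose = 5.9 mcg/kg/min × 98.3 kg = 579.97 mcg/min
579.97 mcg/min × 60 min/hr = 34798.2 mcg/hr
Concentration = 1205 mg ÷ 178 mL = 6.769663 mg/mL = 6769.663 mcg/mL
Rate = 34798.2 mcg/hr ÷ 6769.663 mcg/mL = 5.140315 mL/hr
Volume infused = 5.140315 mL/hr × 9.4 hr = 48.31896 mL
Volume remaining = 178 − 48.31896 = 129.681 mL
Drug remaining = 129.681 mL × 6769.663 mcg/mL = 877896.9 mcg = 877.8969 mg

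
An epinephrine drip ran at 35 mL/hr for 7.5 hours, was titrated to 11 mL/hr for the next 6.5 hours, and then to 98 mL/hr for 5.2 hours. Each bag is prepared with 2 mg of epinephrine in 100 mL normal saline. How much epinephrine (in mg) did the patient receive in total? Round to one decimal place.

16.9 mg

Concentration = 2 mg ÷ 100 mL = 0.02 mg/mL
Stage 1: 35 mL/hr × 7.5 hr = 262.5 mL → 262.5 mL × 0.02 mg/mL = 5.25 mg
Stage 2: 11 mL/hr × 6.5 hr = 71.5 mL → 71.5 mL × 0.02 mg/mL = 1.43 mg
Stage 3: 98 mL/hr × 5.2 hr = 509.6 mL → 509.6 mL × 0.02 mg/mL = 10.192 mg
Total = 5.25 + 1.43 + 10.192 = 16.872 mg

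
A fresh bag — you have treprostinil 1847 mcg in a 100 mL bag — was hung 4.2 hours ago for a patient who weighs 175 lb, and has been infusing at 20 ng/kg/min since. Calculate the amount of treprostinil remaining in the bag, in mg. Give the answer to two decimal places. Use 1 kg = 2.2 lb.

1.45 mg

Weight = 175 lb ÷ 2.2 lb/kg = 79.54545 kg
Dose = 20 ng/kg/min × 79.54545 kg = 1590.909 ng/min
1590.909 ng/min × 60 min/hr = 95454.55 ng/hr
Concentration = 1847 mcg ÷ 100 mL = 18.47 mcg/mL = 18470 ng/mL
Rate = 95454.55 ng/hr ÷ 18470 ng/mL = 5.168086 mL/hr
Volume infused = 5.168086 mL/hr × 4.2 hr = 21.70596 mL
Volume remaining = 100 − 21.70596 = 78.29404 mL
Drug remaining = 78.29404 mL × 18470 ng/mL = 1446091 ng = 1.446091 mg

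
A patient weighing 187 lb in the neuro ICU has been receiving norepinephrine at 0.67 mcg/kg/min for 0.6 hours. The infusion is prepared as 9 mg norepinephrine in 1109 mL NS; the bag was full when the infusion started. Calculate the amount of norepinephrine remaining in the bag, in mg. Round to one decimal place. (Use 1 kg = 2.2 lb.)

Weight = 187 lb ÷ 2.2 lb/kg = 85 kg
Dose = 0.67 mcg/kg/min × 85 kg = 56.95 mcg/min
56.95 mcg/min × 60 min/hr = 3417 mcg/hr
Concentration = 9 mg ÷ 1109 mL = 0.008115419 mg/mL = 8.115419 mcg/mL
Rate = 3417 mcg/hr ÷ 8.115419 mcg/mL = 421.0503 mL/hr
Volume infused = 421.0503 mL/hr × 0.6 hr = 252.6302 mL
Volume remaining = 1109 − 252.6302 = 856.3698 mL
Drug remaining = 856.3698 mL × 8.115419 mcg/mL = 6949.8 mcg = 6.9498 mg

6.9 mg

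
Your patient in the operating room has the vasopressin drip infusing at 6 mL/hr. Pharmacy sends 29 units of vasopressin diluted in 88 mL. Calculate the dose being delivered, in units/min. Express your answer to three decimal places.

Concentration = 29 units ÷ 88 mL = 0.3295455 units/mL
Drug rate = 6 mL/hr × 0.3295455 units/mL = 1.977273 units/hr
1.977273 units/hr ÷ 60 min/hr = 0.03295455 units/min

0.033 units/min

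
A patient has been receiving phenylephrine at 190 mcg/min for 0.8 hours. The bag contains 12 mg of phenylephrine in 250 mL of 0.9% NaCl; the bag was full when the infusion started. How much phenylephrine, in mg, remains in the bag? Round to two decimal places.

2.88 mg

190 mcg/min × 60 min/hr = 11400 mcg/hr
Concentration = 12 mg ÷ 250 mL = 0.048 mg/mL = 48 mcg/mL
Rate = 11400 mcg/hr ÷ 48 mcg/mL = 237.5 mL/hr
Volume infused = 237.5 mL/hr × 0.8 hr = 190 mL
Volume remaining = 250 − 190 = 60 mL
Drug remaining = 60 mL × 48 mcg/mL = 2880 mcg = 2.88 mg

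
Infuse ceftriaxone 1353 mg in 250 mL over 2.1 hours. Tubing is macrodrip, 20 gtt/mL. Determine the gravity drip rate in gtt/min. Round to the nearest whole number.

40 gtt/min

250 mL ÷ (2.1 hr × 60 = 126 min) = 1.984127 mL/min
1.984127 mL/min × 20 gtt/mL = 39.68254 gtt/min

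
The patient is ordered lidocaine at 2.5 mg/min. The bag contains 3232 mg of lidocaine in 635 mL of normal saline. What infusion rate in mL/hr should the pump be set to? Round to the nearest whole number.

29 mL/hr

2.5 mg/min × 60 min/hr = 150 mg/hr
Concentration = 3232 mg ÷ 635 mL = 5.089764 mg/mL
Rate = 150 mg/hr ÷ 5.089764 mg/mL = 29.47092 mL/hr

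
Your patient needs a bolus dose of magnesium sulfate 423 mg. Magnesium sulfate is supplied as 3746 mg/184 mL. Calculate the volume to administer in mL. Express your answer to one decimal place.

Concentration = 3746 mg ÷ 184 mL = 20.3587 mg/mL
Volume = 423 mg ÷ 20.3587 mg/mL = 20.77736 mL

20.8 mL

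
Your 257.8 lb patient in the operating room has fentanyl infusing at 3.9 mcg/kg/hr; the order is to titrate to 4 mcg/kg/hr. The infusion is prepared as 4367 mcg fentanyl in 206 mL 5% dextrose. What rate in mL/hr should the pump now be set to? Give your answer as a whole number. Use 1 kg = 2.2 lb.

22 mL/hr

Weight = 257.8 lb ÷ 2.2 lb/kg = 117.1818 kg
Dose = 4 mcg/kg/hr × 117.1818 kg = 468.7273 mcg/hr
Concentration = 4367 mcg ÷ 206 mL = 21.19903 mcg/mL
Rate = 468.7273 mcg/hr ÷ 21.19903 mcg/mL = 22.11079 mL/hr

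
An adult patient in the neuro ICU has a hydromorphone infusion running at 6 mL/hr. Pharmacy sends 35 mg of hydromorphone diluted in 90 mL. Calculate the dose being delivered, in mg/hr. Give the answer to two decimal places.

2.33 mg/hr

Concentration = 35 mg ÷ 90 mL = 0.3888889 mg/mL
Drug rate = 6 mL/hr × 0.3888889 mg/mL = 2.333333 mg/hr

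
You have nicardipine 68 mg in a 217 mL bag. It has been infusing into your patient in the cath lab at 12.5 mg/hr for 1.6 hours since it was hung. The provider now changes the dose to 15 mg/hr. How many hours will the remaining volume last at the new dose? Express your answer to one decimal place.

3.2 hours

Initial rate:
Concentration = 68 mg ÷ 217 mL = 0.3133641 mg/mL
Rate = 12.5 mg/hr ÷ 0.3133641 mg/mL = 39.88971 mL/hr
Volume infused so far = 39.88971 mL/hr × 1.6 hr = 63.82353 mL
Volume remaining = 217 − 63.82353 = 153.1765 mL
New rate:
Rate = 15 mg/hr ÷ 0.3133641 mg/mL = 47.86765 mL/hr
Time remaining = 153.1765 mL ÷ 47.86765 mL/hr = 3.2 hr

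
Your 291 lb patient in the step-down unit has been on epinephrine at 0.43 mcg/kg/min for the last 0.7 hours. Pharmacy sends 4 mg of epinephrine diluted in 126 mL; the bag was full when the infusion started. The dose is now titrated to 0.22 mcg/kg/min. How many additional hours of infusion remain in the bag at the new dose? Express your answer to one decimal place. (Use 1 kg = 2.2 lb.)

0.9 hours

Initial rate:
Weight = 291 lb ÷ 2.2 lb/kg = 132.2727 kg
Dose = 0.43 mcg/kg/min × 132.2727 kg = 56.87727 mcg/min
56.87727 mcg/min × 60 min/hr = 3412.636 mcg/hr
Concentration = 4 mg ÷ 126 mL = 0.03174603 mg/mL = 31.74603 mcg/mL
Rate = 3412.636 mcg/hr ÷ 31.74603 mcg/mL = 107.498 mL/hr
Volume infused so far = 107.498 mL/hr × 0.7 hr = 75.24863 mL
Volume remaining = 126 − 75.24863 = 50.75137 mL
New rate:
Dose = 0.22 mcg/kg/min × 132.2727 kg = 29.1 mcg/min
29.1 mcg/min × 60 min/hr = 1746 mcg/hr
Rate = 1746 mcg/hr ÷ 31.74603 mcg/mL = 54.999 mL/hr
Time remaining = 50.75137 mL ÷ 54.999 mL/hr = 0.9227689 hr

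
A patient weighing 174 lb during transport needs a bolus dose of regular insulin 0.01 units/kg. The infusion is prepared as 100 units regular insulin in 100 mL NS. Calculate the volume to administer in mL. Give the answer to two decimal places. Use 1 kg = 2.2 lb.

Weight = 174 lb ÷ 2.2 lb/kg = 79.09091 kg
Dose = 0.01 units/kg × 79.09091 kg = 0.7909091 units
Concentration = 100 units ÷ 100 mL = 1 units/mL
Volume = 0.7909091 units ÷ 1 units/mL = 0.7909091 mL

0.79 mL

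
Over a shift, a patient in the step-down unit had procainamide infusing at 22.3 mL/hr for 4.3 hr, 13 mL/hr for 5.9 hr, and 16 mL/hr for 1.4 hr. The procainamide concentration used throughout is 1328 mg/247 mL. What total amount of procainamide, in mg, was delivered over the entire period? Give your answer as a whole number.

1048 mg

Concentration = 1328 mg ÷ 247 mL = 5.376518 mg/mL
Stage 1: 22.3 mL/hr × 4.3 hr = 95.89 mL → 95.89 mL × 5.376518 mg/mL = 515.5543 mg
Stage 2: 13 mL/hr × 5.9 hr = 76.7 mL → 76.7 mL × 5.376518 mg/mL = 412.3789 mg
Stage 3: 16 mL/hr × 1.4 hr = 22.4 mL → 22.4 mL × 5.376518 mg/mL = 120.434 mg
Total = 515.5543 + 412.3789 + 120.434 = 1048.367 mg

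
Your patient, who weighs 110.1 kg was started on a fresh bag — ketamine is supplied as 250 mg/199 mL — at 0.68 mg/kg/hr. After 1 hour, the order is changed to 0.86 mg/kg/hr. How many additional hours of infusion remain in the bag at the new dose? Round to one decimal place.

Initial rate:
Dose = 0.68 mg/kg/hr × 110.1 kg = 74.868 mg/hr
Concentration = 250 mg ÷ 199 mL = 1.256281 mg/mL
Rate = 74.868 mg/hr ÷ 1.256281 mg/mL = 59.59493 mL/hr
Volume infused so far = 59.59493 mL/hr × 1 hr = 59.59493 mL
Volume remaining = 199 − 59.59493 = 139.4051 mL
New rate:
Dose = 0.86 mg/kg/hr × 110.1 kg = 94.686 mg/hr
Rate = 94.686 mg/hr ÷ 1.256281 mg/mL = 75.37006 mL/hr
Time remaining = 139.4051 mL ÷ 75.37006 mL/hr = 1.849608 hr

1.8 hours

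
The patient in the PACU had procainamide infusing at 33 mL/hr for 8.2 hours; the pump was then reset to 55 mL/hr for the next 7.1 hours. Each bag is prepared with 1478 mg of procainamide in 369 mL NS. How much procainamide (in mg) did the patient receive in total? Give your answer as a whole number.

2648 mg

Concentration = 1478 mg ÷ 369 mL = 4.00542 mg/mL
Stage 1: 33 mL/hr × 8.2 hr = 270.6 mL → 270.6 mL × 4.00542 mg/mL = 1083.867 mg
Stage 2: 55 mL/hr × 7.1 hr = 390.5 mL → 390.5 mL × 4.00542 mg/mL = 1564.117 mg
Total = 1083.867 + 1564.117 = 2647.983 mg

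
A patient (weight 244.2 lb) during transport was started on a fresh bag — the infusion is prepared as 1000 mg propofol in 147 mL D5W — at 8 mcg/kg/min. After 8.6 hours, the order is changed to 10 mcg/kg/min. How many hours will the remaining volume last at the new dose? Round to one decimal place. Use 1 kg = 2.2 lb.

Initial rate:
Weight = 244.2 lb ÷ 2.2 lb/kg = 111 kg
Dose = 8 mcg/kg/min × 111 kg = 888 mcg/min
888 mcg/min × 60 min/hr = 53280 mcg/hr
Concentration = 1000 mg ÷ 147 mL = 6.802721 mg/mL = 6802.721 mcg/mL
Rate = 53280 mcg/hr ÷ 6802.721 mcg/mL = 7.83216 mL/hr
Volume infused so far = 7.83216 mL/hr × 8.6 hr = 67.35658 mL
Volume remaining = 147 − 67.35658 = 79.64342 mL
New rate:
Dose = 10 mcg/kg/min × 111 kg = 1110 mcg/min
1110 mcg/min × 60 min/hr = 66600 mcg/hr
Rate = 66600 mcg/hr ÷ 6802.721 mcg/mL = 9.7902 mL/hr
Time remaining = 79.64342 mL ÷ 9.7902 mL/hr = 8.135015 hr

8.1 hours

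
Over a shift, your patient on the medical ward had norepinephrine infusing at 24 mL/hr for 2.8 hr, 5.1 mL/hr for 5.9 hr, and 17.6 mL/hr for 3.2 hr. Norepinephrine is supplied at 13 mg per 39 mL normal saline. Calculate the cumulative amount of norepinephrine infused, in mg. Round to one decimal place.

Concentration = 13 mg ÷ 39 mL = 0.3333333 mg/mL
Stage 1: 24 mL/hr × 2.8 hr = 67.2 mL → 67.2 mL × 0.3333333 mg/mL = 22.4 mg
Stage 2: 5.1 mL/hr × 5.9 hr = 30.09 mL → 30.09 mL × 0.3333333 mg/mL = 10.03 mg
Stage 3: 17.6 mL/hr × 3.2 hr = 56.32 mL → 56.32 mL × 0.3333333 mg/mL = 18.77333 mg
Total = 22.4 + 10.03 + 18.77333 = 51.20333 mg

51.2 mg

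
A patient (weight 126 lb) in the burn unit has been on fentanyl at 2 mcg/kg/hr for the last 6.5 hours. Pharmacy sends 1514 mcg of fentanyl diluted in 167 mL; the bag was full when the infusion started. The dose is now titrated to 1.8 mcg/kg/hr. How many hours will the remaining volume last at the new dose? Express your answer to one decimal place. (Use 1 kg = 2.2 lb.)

Initial rate:
Weight = 126 lb ÷ 2.2 lb/kg = 57.27273 kg
Dose = 2 mcg/kg/hr × 57.27273 kg = 114.5455 mcg/hr
Concentration = 1514 mcg ÷ 167 mL = 9.065868 mcg/mL
Rate = 114.5455 mcg/hr ÷ 9.065868 mcg/mL = 12.6348 mL/hr
Volume infused so far = 12.6348 mL/hr × 6.5 hr = 82.12622 mL
Volume remaining = 167 − 82.12622 = 84.87378 mL
New rate:
Dose = 1.8 mcg/kg/hr × 57.27273 kg = 103.0909 mcg/hr
Rate = 103.0909 mcg/hr ÷ 9.065868 mcg/mL = 11.37132 mL/hr
Time remaining = 84.87378 mL ÷ 11.37132 mL/hr = 7.463845 hr

7.5 hours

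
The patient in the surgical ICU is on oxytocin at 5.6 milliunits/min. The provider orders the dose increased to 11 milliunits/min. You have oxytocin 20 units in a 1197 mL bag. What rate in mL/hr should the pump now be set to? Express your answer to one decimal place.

39.5 mL/hr

11 milliunits/min × 60 min/hr = 660 milliunits/hr
Concentration = 20 units ÷ 1197 mL = 0.01670844 units/mL = 16.70844 milliunits/mL
Rate = 660 milliunits/hr ÷ 16.70844 milliunits/mL = 39.501 mL/hr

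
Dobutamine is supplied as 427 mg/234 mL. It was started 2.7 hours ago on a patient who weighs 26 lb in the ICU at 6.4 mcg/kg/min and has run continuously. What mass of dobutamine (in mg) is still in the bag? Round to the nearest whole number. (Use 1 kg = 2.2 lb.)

415 mg

Weight = 26 lb ÷ 2.2 lb/kg = 11.81818 kg
Dose = 6.4 mcg/kg/min × 11.81818 kg = 75.63636 mcg/min
75.63636 mcg/min × 60 min/hr = 4538.182 mcg/hr
Concentration = 427 mg ÷ 234 mL = 1.824786 mg/mL = 1824.786 mcg/mL
Rate = 4538.182 mcg/hr ÷ 1824.786 mcg/mL = 2.486966 mL/hr
Volume infused = 2.486966 mL/hr × 2.7 hr = 6.714809 mL
Volume remaining = 234 − 6.714809 = 227.2852 mL
Drug remaining = 227.2852 mL × 1824.786 mcg/mL = 414746.9 mcg = 414.7469 mg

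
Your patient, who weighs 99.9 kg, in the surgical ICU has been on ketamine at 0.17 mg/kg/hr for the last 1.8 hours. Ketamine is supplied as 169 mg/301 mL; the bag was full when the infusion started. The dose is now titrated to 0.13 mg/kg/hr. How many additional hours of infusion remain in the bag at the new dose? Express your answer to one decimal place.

10.7 hours

Initial rate:
Dose = 0.17 mg/kg/hr × 99.9 kg = 16.983 mg/hr
Concentration = 169 mg ÷ 301 mL = 0.5614618 mg/mL
Rate = 16.983 mg/hr ÷ 0.5614618 mg/mL = 30.24783 mL/hr
Volume infused so far = 30.24783 mL/hr × 1.8 hr = 54.44609 mL
Volume remaining = 301 − 54.44609 = 246.5539 mL
New rate:
Dose = 0.13 mg/kg/hr × 99.9 kg = 12.987 mg/hr
Rate = 12.987 mg/hr ÷ 0.5614618 mg/mL = 23.13069 mL/hr
Time remaining = 246.5539 mL ÷ 23.13069 mL/hr = 10.65917 hr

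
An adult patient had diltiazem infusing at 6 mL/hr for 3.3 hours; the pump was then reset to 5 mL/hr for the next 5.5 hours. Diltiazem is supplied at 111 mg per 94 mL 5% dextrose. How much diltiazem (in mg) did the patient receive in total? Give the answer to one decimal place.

55.9 mg

Concentration = 111 mg ÷ 94 mL = 1.180851 mg/mL
Stage 1: 6 mL/hr × 3.3 hr = 19.8 mL → 19.8 mL × 1.180851 mg/mL = 23.38085 mg
Stage 2: 5 mL/hr × 5.5 hr = 27.5 mL → 27.5 mL × 1.180851 mg/mL = 32.4734 mg
Total = 23.38085 + 32.4734 = 55.85426 mg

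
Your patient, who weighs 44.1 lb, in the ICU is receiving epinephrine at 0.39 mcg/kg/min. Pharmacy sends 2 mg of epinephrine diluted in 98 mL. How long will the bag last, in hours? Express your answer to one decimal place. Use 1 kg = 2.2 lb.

4.3 hours

Weight = 44.1 lb ÷ 2.2 lb/kg = 20.04545 kg
Dose = 0.39 mcg/kg/min × 20.04545 kg = 7.817727 mcg/min
7.817727 mcg/min × 60 min/hr = 469.0636 mcg/hr
Concentration = 2 mg ÷ 98 mL = 0.02040816 mg/mL = 20.40816 mcg/mL
Rate = 469.0636 mcg/hr ÷ 20.40816 mcg/mL = 22.98412 mL/hr
Duration = 98 mL ÷ 22.98412 mL/hr = 4.263814 hr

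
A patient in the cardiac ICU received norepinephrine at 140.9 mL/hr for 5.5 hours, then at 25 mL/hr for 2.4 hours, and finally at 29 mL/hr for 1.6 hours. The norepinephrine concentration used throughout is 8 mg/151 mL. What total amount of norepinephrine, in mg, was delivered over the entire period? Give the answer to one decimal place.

46.7 mg

Concentration = 8 mg ÷ 151 mL = 0.05298013 mg/mL
Stage 1: 140.9 mL/hr × 5.5 hr = 774.95 mL → 774.95 mL × 0.05298013 mg/mL = 41.05695 mg
Stage 2: 25 mL/hr × 2.4 hr = 60 mL → 60 mL × 0.05298013 mg/mL = 3.178808 mg
Stage 3: 29 mL/hr × 1.6 hr = 46.4 mL → 46.4 mL × 0.05298013 mg/mL = 2.458278 mg
Total = 41.05695 + 3.178808 + 2.458278 = 46.69404 mg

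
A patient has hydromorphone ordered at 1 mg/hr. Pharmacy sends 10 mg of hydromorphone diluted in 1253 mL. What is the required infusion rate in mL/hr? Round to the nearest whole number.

Concentration = 10 mg ÷ 1253 mL = 0.007980846 mg/mL
Rate = 1 mg/hr ÷ 0.007980846 mg/mL = 125.3 mL/hr

125 mL/hr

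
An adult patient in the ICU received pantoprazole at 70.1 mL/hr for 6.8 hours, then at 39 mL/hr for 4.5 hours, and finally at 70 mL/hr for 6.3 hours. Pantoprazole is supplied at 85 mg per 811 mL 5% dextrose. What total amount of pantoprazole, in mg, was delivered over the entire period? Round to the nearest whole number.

Concentration = 85 mg ÷ 811 mL = 0.1048089 mg/mL
Stage 1: 70.1 mL/hr × 6.8 hr = 476.68 mL → 476.68 mL × 0.1048089 mg/mL = 49.9603 mg
Stage 2: 39 mL/hr × 4.5 hr = 175.5 mL → 175.5 mL × 0.1048089 mg/mL = 18.39396 mg
Stage 3: 70 mL/hr × 6.3 hr = 441 mL → 441 mL × 0.1048089 mg/mL = 46.22072 mg
Total = 49.9603 + 18.39396 + 46.22072 = 114.575 mg

115 mg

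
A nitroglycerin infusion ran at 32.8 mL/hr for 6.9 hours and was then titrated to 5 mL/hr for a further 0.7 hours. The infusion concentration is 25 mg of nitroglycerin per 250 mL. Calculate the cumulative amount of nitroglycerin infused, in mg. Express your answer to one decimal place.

23.0 mg

Concentration = 25 mg ÷ 250 mL = 0.1 mg/mL
Stage 1: 32.8 mL/hr × 6.9 hr = 226.32 mL → 226.32 mL × 0.1 mg/mL = 22.632 mg
Stage 2: 5 mL/hr × 0.7 hr = 3.5 mL → 3.5 mL × 0.1 mg/mL = 0.35 mg
Total = 22.632 + 0.35 = 22.982 mg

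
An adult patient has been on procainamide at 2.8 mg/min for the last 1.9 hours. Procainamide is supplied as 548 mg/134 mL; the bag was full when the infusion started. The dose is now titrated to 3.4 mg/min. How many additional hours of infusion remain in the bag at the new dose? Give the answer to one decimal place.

1.1 hours

Initial rate:
2.8 mg/min × 60 min/hr = 168 mg/hr
Concentration = 548 mg ÷ 134 mL = 4.089552 mg/mL
Rate = 168 mg/hr ÷ 4.089552 mg/mL = 41.08029 mL/hr
Volume infused so far = 41.08029 mL/hr × 1.9 hr = 78.05255 mL
Volume remaining = 134 − 78.05255 = 55.94745 mL
New rate:
3.4 mg/min × 60 min/hr = 204 mg/hr
Rate = 204 mg/hr ÷ 4.089552 mg/mL = 49.88321 mL/hr
Time remaining = 55.94745 mL ÷ 49.88321 mL/hr = 1.121569 hr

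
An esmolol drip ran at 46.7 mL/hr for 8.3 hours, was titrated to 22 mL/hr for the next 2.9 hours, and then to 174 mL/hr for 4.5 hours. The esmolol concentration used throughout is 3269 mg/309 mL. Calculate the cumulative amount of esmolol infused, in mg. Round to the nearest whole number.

13059 mg

Concentration = 3269 mg ÷ 309 mL = 10.57929 mg/mL
Stage 1: 46.7 mL/hr × 8.3 hr = 387.61 mL → 387.61 mL × 10.57929 mg/mL = 4100.638 mg
Stage 2: 22 mL/hr × 2.9 hr = 63.8 mL → 63.8 mL × 10.57929 mg/mL = 674.9586 mg
Stage 3: 174 mL/hr × 4.5 hr = 783 mL → 783 mL × 10.57929 mg/mL = 8283.583 mg
Total = 4100.638 + 674.9586 + 8283.583 = 13059.18 mg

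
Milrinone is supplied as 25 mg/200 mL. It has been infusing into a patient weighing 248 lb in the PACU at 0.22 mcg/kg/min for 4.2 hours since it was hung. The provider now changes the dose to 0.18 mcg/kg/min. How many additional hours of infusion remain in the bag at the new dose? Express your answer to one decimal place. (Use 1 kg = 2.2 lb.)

15.4 hours

Initial rate:
Weight = 248 lb ÷ 2.2 lb/kg = 112.7273 kg
Dose = 0.22 mcg/kg/min × 112.7273 kg = 24.8 mcg/min
24.8 mcg/min × 60 min/hr = 1488 mcg/hr
Concentration = 25 mg ÷ 200 mL = 0.125 mg/mL = 125 mcg/mL
Rate = 1488 mcg/hr ÷ 125 mcg/mL = 11.904 mL/hr
Volume infused so far = 11.904 mL/hr × 4.2 hr = 49.9968 mL
Volume remaining = 200 − 49.9968 = 150.0032 mL
New rate:
Dose = 0.18 mcg/kg/min × 112.7273 kg = 20.29091 mcg/min
20.29091 mcg/min × 60 min/hr = 1217.455 mcg/hr
Rate = 1217.455 mcg/hr ÷ 125 mcg/mL = 9.739636 mL/hr
Time remaining = 150.0032 mL ÷ 9.739636 mL/hr = 15.40131 hr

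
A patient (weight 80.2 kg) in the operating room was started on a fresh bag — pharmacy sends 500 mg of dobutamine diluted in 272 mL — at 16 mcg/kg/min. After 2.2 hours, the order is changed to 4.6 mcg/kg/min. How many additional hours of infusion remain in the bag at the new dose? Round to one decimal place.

14.9 hours

Initial rate:
Dose = 16 mcg/kg/min × 80.2 kg = 1283.2 mcg/min
1283.2 mcg/min × 60 min/hr = 76992 mcg/hr
Concentration = 500 mg ÷ 272 mL = 1.838235 mg/mL = 1838.235 mcg/mL
Rate = 76992 mcg/hr ÷ 1838.235 mcg/mL = 41.88365 mL/hr
Volume infused so far = 41.88365 mL/hr × 2.2 hr = 92.14403 mL
Volume remaining = 272 − 92.14403 = 179.856 mL
New rate:
Dose = 4.6 mcg/kg/min × 80.2 kg = 368.92 mcg/min
368.92 mcg/min × 60 min/hr = 22135.2 mcg/hr
Rate = 22135.2 mcg/hr ÷ 1838.235 mcg/mL = 12.04155 mL/hr
Time remaining = 179.856 mL ÷ 12.04155 mL/hr = 14.93628 hr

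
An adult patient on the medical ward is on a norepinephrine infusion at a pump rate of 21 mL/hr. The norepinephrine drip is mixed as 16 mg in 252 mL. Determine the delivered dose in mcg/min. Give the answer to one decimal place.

22.2 mcg/min

Concentration = 16 mg ÷ 252 mL = 0.06349206 mg/mL = 63.49206 mcg/mL
Drug rate = 21 mL/hr × 63.49206 mcg/mL = 1333.333 mcg/hr
1333.333 mcg/hr ÷ 60 min/hr = 22.22222 mcg/min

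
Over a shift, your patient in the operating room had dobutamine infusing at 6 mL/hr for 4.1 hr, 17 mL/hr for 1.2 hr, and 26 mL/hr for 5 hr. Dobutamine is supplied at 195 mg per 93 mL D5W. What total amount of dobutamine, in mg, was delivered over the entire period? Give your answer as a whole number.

367 mg

Concentration = 195 mg ÷ 93 mL = 2.096774 mg/mL
Stage 1: 6 mL/hr × 4.1 hr = 24.6 mL → 24.6 mL × 2.096774 mg/mL = 51.58065 mg
Stage 2: 17 mL/hr × 1.2 hr = 20.4 mL → 20.4 mL × 2.096774 mg/mL = 42.77419 mg
Stage 3: 26 mL/hr × 5 hr = 130 mL → 130 mL × 2.096774 mg/mL = 272.5806 mg
Total = 51.58065 + 42.77419 + 272.5806 = 366.9355 mg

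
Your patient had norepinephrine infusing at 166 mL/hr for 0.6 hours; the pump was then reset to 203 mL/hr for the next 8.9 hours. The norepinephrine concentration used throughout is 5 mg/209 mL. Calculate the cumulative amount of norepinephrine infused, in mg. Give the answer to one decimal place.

45.6 mg

Concentration = 5 mg ÷ 209 mL = 0.02392344 mg/mL
Stage 1: 166 mL/hr × 0.6 hr = 99.6 mL → 99.6 mL × 0.02392344 mg/mL = 2.382775 mg
Stage 2: 203 mL/hr × 8.9 hr = 1806.7 mL → 1806.7 mL × 0.02392344 mg/mL = 43.22249 mg
Total = 2.382775 + 43.22249 = 45.60526 mg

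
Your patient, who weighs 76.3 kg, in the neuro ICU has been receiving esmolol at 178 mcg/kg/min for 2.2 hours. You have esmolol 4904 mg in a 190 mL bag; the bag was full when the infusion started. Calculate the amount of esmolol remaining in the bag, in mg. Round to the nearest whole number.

Dose = 178 mcg/kg/min × 76.3 kg = 13581.4 mcg/min
13581.4 mcg/min × 60 min/hr = 814884 mcg/hr
Concentration = 4904 mg ÷ 190 mL = 25.81053 mg/mL = 25810.53 mcg/mL
Rate = 814884 mcg/hr ÷ 25810.53 mcg/mL = 31.57177 mL/hr
Volume infused = 31.57177 mL/hr × 2.2 hr = 69.45789 mL
Volume remaining = 190 − 69.45789 = 120.5421 mL
Drug remaining = 120.5421 mL × 25810.53 mcg/mL = 3111255 mcg = 3111.255 mg

3111 mg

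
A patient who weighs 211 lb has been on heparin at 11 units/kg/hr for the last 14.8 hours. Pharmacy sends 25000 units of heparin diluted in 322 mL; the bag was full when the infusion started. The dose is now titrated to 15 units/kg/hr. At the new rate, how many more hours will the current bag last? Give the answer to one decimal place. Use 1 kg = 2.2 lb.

Initial rate:
Weight = 211 lb ÷ 2.2 lb/kg = 95.90909 kg
Dose = 11 units/kg/hr × 95.90909 kg = 1055 units/hr
Concentration = 25000 units ÷ 322 mL = 77.63975 units/mL
Rate = 1055 units/hr ÷ 77.63975 units/mL = 13.5884 mL/hr
Volume infused so far = 13.5884 mL/hr × 14.8 hr = 201.1083 mL
Volume remaining = 322 − 201.1083 = 120.8917 mL
New rate:
Dose = 15 units/kg/hr × 95.90909 kg = 1438.636 units/hr
Rate = 1438.636 units/hr ÷ 77.63975 units/mL = 18.52964 mL/hr
Time remaining = 120.8917 mL ÷ 18.52964 mL/hr = 6.524234 hr

6.5 hours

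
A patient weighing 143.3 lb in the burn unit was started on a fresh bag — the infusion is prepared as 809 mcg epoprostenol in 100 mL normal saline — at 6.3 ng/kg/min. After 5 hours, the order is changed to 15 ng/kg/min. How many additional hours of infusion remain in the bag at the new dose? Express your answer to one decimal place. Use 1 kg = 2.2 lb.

Initial rate:
Weight = 143.3 lb ÷ 2.2 lb/kg = 65.13636 kg
Dose = 6.3 ng/kg/min × 65.13636 kg = 410.3591 ng/min
410.3591 ng/min × 60 min/hr = 24621.55 ng/hr
Concentration = 809 mcg ÷ 100 mL = 8.09 mcg/mL = 8090 ng/mL
Rate = 24621.55 ng/hr ÷ 8090 ng/mL = 3.043454 mL/hr
Volume infused so far = 3.043454 mL/hr × 5 hr = 15.21727 mL
Volume remaining = 100 − 15.21727 = 84.78273 mL
New rate:
Dose = 15 ng/kg/min × 65.13636 kg = 977.0455 ng/min
977.0455 ng/min × 60 min/hr = 58622.73 ng/hr
Rate = 58622.73 ng/hr ÷ 8090 ng/mL = 7.24632 mL/hr
Time remaining = 84.78273 mL ÷ 7.24632 mL/hr = 11.70011 hr

11.7 hours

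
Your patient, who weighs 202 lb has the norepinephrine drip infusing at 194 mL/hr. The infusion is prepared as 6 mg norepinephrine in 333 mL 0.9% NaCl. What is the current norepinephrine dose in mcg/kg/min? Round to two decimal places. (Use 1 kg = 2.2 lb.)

0.63 mcg/kg/min

Weight = 202 lb ÷ 2.2 lb/kg = 91.81818 kg
Concentration = 6 mg ÷ 333 mL = 0.01801802 mg/mL = 18.01802 mcg/mL
Drug rate = 194 mL/hr × 18.01802 mcg/mL = 3495.495 mcg/hr
3495.495 mcg/hr ÷ 60 min/hr = 58.25826 mcg/min
58.25826 mcg/min ÷ 91.81818 kg = 0.6344959 mcg/kg/min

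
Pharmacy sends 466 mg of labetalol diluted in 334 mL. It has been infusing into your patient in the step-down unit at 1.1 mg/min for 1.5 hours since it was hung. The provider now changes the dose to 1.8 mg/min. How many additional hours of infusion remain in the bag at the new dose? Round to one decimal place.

Initial rate:
1.1 mg/min × 60 min/hr = 66 mg/hr
Concentration = 466 mg ÷ 334 mL = 1.39521 mg/mL
Rate = 66 mg/hr ÷ 1.39521 mg/mL = 47.30472 mL/hr
Volume infused so far = 47.30472 mL/hr × 1.5 hr = 70.95708 mL
Volume remaining = 334 − 70.95708 = 263.0429 mL
New rate:
1.8 mg/min × 60 min/hr = 108 mg/hr
Rate = 108 mg/hr ÷ 1.39521 mg/mL = 77.40773 mL/hr
Time remaining = 263.0429 mL ÷ 77.40773 mL/hr = 3.398148 hr

3.4 hours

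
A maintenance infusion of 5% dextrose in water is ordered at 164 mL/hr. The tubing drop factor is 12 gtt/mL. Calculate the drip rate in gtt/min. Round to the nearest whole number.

33 gtt/min

164 mL/hr ÷ 60 min/hr = 2.733333 mL/min
2.733333 mL/min × 12 gtt/mL = 32.8 gtt/min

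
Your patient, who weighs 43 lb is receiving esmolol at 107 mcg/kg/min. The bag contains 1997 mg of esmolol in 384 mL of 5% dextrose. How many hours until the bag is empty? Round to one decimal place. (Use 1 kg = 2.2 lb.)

Weight = 43 lb ÷ 2.2 lb/kg = 19.54545 kg
Dose = 107 mcg/kg/min × 19.54545 kg = 2091.364 mcg/min
2091.364 mcg/min × 60 min/hr = 125481.8 mcg/hr
Concentration = 1997 mg ÷ 384 mL = 5.200521 mg/mL = 5200.521 mcg/mL
Rate = 125481.8 mcg/hr ÷ 5200.521 mcg/mL = 24.1287 mL/hr
Duration = 384 mL ÷ 24.1287 mL/hr = 15.91466 hr

15.9 hours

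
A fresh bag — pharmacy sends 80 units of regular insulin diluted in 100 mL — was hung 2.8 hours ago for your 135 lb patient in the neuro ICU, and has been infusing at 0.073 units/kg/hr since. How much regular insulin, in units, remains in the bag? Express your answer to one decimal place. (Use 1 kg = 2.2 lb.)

Weight = 135 lb ÷ 2.2 lb/kg = 61.36364 kg
Dose = 0.073 units/kg/hr × 61.36364 kg = 4.479545 units/hr
Concentration = 80 units ÷ 100 mL = 0.8 units/mL
Rate = 4.479545 units/hr ÷ 0.8 units/mL = 5.599432 mL/hr
Volume infused = 5.599432 mL/hr × 2.8 hr = 15.67841 mL
Volume remaining = 100 − 15.67841 = 84.32159 mL
Drug remaining = 84.32159 mL × 0.8 units/mL = 67.45727 units

67.5 units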